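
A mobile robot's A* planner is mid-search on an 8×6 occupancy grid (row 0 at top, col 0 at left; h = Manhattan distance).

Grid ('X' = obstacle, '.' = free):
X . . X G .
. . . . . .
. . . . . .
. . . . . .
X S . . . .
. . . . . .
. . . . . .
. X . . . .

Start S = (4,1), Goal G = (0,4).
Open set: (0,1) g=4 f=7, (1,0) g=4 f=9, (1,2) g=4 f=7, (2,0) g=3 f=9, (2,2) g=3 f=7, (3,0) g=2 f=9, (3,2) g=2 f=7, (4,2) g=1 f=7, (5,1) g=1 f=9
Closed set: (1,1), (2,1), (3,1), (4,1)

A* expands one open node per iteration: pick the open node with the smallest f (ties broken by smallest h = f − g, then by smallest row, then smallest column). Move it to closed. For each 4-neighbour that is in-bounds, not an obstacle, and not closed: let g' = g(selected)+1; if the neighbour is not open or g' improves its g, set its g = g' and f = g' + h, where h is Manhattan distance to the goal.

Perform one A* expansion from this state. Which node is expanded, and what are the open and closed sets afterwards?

step 1: expand (0,1) (f=7, h=3) → closed; open now [(0,2) g=5 f=7, (1,0) g=4 f=9, (1,2) g=4 f=7, (2,0) g=3 f=9, (2,2) g=3 f=7, (3,0) g=2 f=9, (3,2) g=2 f=7, (4,2) g=1 f=7, (5,1) g=1 f=9]

expanded=(0,1); open=[(0,2) g=5 f=7, (1,0) g=4 f=9, (1,2) g=4 f=7, (2,0) g=3 f=9, (2,2) g=3 f=7, (3,0) g=2 f=9, (3,2) g=2 f=7, (4,2) g=1 f=7, (5,1) g=1 f=9]; closed=[(0,1), (1,1), (2,1), (3,1), (4,1)]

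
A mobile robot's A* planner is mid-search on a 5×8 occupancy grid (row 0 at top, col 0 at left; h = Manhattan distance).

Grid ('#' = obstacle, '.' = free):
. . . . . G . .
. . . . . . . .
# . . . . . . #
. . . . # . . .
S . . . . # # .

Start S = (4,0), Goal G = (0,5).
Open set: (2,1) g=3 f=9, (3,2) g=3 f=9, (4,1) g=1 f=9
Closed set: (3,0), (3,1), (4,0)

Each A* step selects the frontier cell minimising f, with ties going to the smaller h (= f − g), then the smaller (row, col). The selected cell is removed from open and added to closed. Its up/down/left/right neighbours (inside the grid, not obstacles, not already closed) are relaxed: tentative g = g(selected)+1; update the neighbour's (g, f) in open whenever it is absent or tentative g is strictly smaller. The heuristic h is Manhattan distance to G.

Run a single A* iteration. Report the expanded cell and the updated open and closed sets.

expanded=(2,1); open=[(1,1) g=4 f=9, (2,2) g=4 f=9, (3,2) g=3 f=9, (4,1) g=1 f=9]; closed=[(2,1), (3,0), (3,1), (4,0)]

step 1: expand (2,1) (f=9, h=6) → closed; open now [(1,1) g=4 f=9, (2,2) g=4 f=9, (3,2) g=3 f=9, (4,1) g=1 f=9]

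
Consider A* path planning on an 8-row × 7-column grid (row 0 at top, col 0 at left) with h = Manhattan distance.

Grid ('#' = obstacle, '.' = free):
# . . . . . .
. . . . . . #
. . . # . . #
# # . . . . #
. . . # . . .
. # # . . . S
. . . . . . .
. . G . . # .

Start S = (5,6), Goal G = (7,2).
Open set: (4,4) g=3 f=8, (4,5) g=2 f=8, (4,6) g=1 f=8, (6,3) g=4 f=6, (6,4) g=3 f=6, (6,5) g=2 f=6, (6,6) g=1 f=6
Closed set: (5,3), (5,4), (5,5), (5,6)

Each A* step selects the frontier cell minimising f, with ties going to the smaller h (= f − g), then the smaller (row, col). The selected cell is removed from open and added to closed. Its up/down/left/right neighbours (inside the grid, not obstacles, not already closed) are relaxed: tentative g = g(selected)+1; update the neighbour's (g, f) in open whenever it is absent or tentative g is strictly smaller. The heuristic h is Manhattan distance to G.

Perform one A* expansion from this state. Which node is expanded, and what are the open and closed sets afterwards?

expanded=(6,3); open=[(4,4) g=3 f=8, (4,5) g=2 f=8, (4,6) g=1 f=8, (6,2) g=5 f=6, (6,4) g=3 f=6, (6,5) g=2 f=6, (6,6) g=1 f=6, (7,3) g=5 f=6]; closed=[(5,3), (5,4), (5,5), (5,6), (6,3)]

step 1: expand (6,3) (f=6, h=2) → closed; open now [(4,4) g=3 f=8, (4,5) g=2 f=8, (4,6) g=1 f=8, (6,2) g=5 f=6, (6,4) g=3 f=6, (6,5) g=2 f=6, (6,6) g=1 f=6, (7,3) g=5 f=6]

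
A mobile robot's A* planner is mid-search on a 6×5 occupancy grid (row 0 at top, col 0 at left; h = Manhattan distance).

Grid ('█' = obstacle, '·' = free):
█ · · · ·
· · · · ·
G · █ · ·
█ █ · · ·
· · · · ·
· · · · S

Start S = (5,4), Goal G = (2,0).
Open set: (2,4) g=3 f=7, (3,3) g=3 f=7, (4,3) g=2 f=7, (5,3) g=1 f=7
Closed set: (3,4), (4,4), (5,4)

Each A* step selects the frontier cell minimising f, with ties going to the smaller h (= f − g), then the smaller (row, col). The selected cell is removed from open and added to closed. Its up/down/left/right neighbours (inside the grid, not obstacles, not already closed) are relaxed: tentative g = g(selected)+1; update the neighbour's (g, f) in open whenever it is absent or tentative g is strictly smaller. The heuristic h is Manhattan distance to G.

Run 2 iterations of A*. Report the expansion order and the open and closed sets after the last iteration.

step 1: expand (2,4) (f=7, h=4) → closed; open now [(1,4) g=4 f=9, (2,3) g=4 f=7, (3,3) g=3 f=7, (4,3) g=2 f=7, (5,3) g=1 f=7]
step 2: expand (2,3) (f=7, h=3) → closed; open now [(1,3) g=5 f=9, (1,4) g=4 f=9, (3,3) g=3 f=7, (4,3) g=2 f=7, (5,3) g=1 f=7]

order=[(2,4) → (2,3)]; open=[(1,3) g=5 f=9, (1,4) g=4 f=9, (3,3) g=3 f=7, (4,3) g=2 f=7, (5,3) g=1 f=7]; closed=[(2,3), (2,4), (3,4), (4,4), (5,4)]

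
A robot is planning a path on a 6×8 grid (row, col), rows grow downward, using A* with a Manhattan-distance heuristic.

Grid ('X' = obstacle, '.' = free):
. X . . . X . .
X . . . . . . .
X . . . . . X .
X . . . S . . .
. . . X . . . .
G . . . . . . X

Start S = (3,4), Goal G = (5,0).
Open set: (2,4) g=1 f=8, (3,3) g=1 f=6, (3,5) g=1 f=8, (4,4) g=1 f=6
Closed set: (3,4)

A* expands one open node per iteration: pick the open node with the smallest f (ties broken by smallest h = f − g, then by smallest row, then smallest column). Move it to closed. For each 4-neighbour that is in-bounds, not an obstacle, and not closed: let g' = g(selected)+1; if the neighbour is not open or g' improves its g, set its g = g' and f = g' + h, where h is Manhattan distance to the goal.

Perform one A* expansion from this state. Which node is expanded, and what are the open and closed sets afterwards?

expanded=(3,3); open=[(2,3) g=2 f=8, (2,4) g=1 f=8, (3,2) g=2 f=6, (3,5) g=1 f=8, (4,4) g=1 f=6]; closed=[(3,3), (3,4)]

step 1: expand (3,3) (f=6, h=5) → closed; open now [(2,3) g=2 f=8, (2,4) g=1 f=8, (3,2) g=2 f=6, (3,5) g=1 f=8, (4,4) g=1 f=6]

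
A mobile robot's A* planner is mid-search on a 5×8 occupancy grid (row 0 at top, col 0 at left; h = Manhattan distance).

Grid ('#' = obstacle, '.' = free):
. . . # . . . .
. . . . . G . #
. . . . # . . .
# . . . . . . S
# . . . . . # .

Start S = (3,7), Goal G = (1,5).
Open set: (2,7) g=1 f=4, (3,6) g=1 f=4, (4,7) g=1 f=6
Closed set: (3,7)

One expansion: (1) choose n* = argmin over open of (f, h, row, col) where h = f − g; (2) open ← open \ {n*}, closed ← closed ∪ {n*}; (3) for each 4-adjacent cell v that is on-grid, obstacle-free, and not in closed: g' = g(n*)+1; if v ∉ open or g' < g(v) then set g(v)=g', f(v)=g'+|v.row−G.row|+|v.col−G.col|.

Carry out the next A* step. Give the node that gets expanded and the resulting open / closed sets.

expanded=(2,7); open=[(2,6) g=2 f=4, (3,6) g=1 f=4, (4,7) g=1 f=6]; closed=[(2,7), (3,7)]

step 1: expand (2,7) (f=4, h=3) → closed; open now [(2,6) g=2 f=4, (3,6) g=1 f=4, (4,7) g=1 f=6]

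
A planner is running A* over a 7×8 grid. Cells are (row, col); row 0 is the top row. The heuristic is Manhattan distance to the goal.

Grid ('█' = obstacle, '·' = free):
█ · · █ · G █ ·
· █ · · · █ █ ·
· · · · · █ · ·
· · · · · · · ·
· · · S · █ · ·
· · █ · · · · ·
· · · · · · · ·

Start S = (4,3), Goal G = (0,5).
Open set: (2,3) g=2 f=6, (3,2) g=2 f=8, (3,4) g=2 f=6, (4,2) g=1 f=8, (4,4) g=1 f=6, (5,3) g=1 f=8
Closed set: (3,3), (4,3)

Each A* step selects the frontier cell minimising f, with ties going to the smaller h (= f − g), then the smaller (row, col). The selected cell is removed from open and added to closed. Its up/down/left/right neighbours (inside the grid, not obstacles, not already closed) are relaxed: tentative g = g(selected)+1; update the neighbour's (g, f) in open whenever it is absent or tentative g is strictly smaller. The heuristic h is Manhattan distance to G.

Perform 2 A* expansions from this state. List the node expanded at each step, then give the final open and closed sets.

step 1: expand (2,3) (f=6, h=4) → closed; open now [(1,3) g=3 f=6, (2,2) g=3 f=8, (2,4) g=3 f=6, (3,2) g=2 f=8, (3,4) g=2 f=6, (4,2) g=1 f=8, (4,4) g=1 f=6, (5,3) g=1 f=8]
step 2: expand (1,3) (f=6, h=3) → closed; open now [(1,2) g=4 f=8, (1,4) g=4 f=6, (2,2) g=3 f=8, (2,4) g=3 f=6, (3,2) g=2 f=8, (3,4) g=2 f=6, (4,2) g=1 f=8, (4,4) g=1 f=6, (5,3) g=1 f=8]

order=[(2,3) → (1,3)]; open=[(1,2) g=4 f=8, (1,4) g=4 f=6, (2,2) g=3 f=8, (2,4) g=3 f=6, (3,2) g=2 f=8, (3,4) g=2 f=6, (4,2) g=1 f=8, (4,4) g=1 f=6, (5,3) g=1 f=8]; closed=[(1,3), (2,3), (3,3), (4,3)]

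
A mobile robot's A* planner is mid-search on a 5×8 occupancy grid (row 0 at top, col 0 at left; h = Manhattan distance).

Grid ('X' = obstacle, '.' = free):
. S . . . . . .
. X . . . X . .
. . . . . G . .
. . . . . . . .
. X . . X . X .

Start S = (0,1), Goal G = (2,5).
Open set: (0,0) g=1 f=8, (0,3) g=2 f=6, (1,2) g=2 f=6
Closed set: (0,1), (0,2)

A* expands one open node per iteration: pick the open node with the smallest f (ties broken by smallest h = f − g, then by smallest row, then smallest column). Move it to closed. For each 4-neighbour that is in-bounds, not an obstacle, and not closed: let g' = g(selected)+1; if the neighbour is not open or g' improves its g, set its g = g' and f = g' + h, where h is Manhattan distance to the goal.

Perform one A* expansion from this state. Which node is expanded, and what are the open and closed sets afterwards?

step 1: expand (0,3) (f=6, h=4) → closed; open now [(0,0) g=1 f=8, (0,4) g=3 f=6, (1,2) g=2 f=6, (1,3) g=3 f=6]

expanded=(0,3); open=[(0,0) g=1 f=8, (0,4) g=3 f=6, (1,2) g=2 f=6, (1,3) g=3 f=6]; closed=[(0,1), (0,2), (0,3)]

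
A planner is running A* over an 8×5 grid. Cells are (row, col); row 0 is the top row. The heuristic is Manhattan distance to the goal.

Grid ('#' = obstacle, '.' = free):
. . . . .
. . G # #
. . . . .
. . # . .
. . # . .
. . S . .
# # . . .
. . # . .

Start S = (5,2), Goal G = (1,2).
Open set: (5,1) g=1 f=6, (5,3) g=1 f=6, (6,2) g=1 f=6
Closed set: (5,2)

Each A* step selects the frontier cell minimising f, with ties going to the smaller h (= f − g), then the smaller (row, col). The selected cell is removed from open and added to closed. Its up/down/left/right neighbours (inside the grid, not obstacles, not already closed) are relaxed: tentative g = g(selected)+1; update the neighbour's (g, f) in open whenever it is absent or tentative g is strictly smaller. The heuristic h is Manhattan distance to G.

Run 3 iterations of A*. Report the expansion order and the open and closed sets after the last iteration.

order=[(5,1) → (4,1) → (3,1)]; open=[(2,1) g=4 f=6, (3,0) g=4 f=8, (4,0) g=3 f=8, (5,0) g=2 f=8, (5,3) g=1 f=6, (6,2) g=1 f=6]; closed=[(3,1), (4,1), (5,1), (5,2)]

step 1: expand (5,1) (f=6, h=5) → closed; open now [(4,1) g=2 f=6, (5,0) g=2 f=8, (5,3) g=1 f=6, (6,2) g=1 f=6]
step 2: expand (4,1) (f=6, h=4) → closed; open now [(3,1) g=3 f=6, (4,0) g=3 f=8, (5,0) g=2 f=8, (5,3) g=1 f=6, (6,2) g=1 f=6]
step 3: expand (3,1) (f=6, h=3) → closed; open now [(2,1) g=4 f=6, (3,0) g=4 f=8, (4,0) g=3 f=8, (5,0) g=2 f=8, (5,3) g=1 f=6, (6,2) g=1 f=6]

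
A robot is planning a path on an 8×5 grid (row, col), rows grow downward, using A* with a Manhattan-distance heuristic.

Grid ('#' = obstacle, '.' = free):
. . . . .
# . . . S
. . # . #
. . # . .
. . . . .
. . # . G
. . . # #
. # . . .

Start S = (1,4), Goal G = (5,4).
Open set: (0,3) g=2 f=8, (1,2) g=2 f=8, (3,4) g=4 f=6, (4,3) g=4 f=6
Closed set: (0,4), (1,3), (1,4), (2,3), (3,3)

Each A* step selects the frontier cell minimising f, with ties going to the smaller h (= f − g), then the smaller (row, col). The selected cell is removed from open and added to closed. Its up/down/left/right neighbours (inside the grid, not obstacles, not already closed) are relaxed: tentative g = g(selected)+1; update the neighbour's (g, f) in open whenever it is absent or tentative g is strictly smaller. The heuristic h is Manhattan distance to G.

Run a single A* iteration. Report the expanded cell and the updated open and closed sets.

step 1: expand (3,4) (f=6, h=2) → closed; open now [(0,3) g=2 f=8, (1,2) g=2 f=8, (4,3) g=4 f=6, (4,4) g=5 f=6]

expanded=(3,4); open=[(0,3) g=2 f=8, (1,2) g=2 f=8, (4,3) g=4 f=6, (4,4) g=5 f=6]; closed=[(0,4), (1,3), (1,4), (2,3), (3,3), (3,4)]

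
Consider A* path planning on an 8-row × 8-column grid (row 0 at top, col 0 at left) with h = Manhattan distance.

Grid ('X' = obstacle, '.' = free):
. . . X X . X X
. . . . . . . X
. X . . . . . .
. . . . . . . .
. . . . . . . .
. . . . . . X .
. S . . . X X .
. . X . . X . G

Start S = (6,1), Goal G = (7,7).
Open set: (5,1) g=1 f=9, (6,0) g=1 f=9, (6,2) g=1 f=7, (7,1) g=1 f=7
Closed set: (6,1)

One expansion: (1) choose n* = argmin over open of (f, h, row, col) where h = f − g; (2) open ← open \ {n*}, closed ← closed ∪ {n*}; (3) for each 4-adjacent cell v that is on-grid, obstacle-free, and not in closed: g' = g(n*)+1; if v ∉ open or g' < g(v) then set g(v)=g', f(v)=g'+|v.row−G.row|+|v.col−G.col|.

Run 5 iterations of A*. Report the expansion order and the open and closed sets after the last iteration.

step 1: expand (6,2) (f=7, h=6) → closed; open now [(5,1) g=1 f=9, (5,2) g=2 f=9, (6,0) g=1 f=9, (6,3) g=2 f=7, (7,1) g=1 f=7]
step 2: expand (6,3) (f=7, h=5) → closed; open now [(5,1) g=1 f=9, (5,2) g=2 f=9, (5,3) g=3 f=9, (6,0) g=1 f=9, (6,4) g=3 f=7, (7,1) g=1 f=7, (7,3) g=3 f=7]
step 3: expand (6,4) (f=7, h=4) → closed; open now [(5,1) g=1 f=9, (5,2) g=2 f=9, (5,3) g=3 f=9, (5,4) g=4 f=9, (6,0) g=1 f=9, (7,1) g=1 f=7, (7,3) g=3 f=7, (7,4) g=4 f=7]
step 4: expand (7,4) (f=7, h=3) → closed; open now [(5,1) g=1 f=9, (5,2) g=2 f=9, (5,3) g=3 f=9, (5,4) g=4 f=9, (6,0) g=1 f=9, (7,1) g=1 f=7, (7,3) g=3 f=7]
step 5: expand (7,3) (f=7, h=4) → closed; open now [(5,1) g=1 f=9, (5,2) g=2 f=9, (5,3) g=3 f=9, (5,4) g=4 f=9, (6,0) g=1 f=9, (7,1) g=1 f=7]

order=[(6,2) → (6,3) → (6,4) → (7,4) → (7,3)]; open=[(5,1) g=1 f=9, (5,2) g=2 f=9, (5,3) g=3 f=9, (5,4) g=4 f=9, (6,0) g=1 f=9, (7,1) g=1 f=7]; closed=[(6,1), (6,2), (6,3), (6,4), (7,3), (7,4)]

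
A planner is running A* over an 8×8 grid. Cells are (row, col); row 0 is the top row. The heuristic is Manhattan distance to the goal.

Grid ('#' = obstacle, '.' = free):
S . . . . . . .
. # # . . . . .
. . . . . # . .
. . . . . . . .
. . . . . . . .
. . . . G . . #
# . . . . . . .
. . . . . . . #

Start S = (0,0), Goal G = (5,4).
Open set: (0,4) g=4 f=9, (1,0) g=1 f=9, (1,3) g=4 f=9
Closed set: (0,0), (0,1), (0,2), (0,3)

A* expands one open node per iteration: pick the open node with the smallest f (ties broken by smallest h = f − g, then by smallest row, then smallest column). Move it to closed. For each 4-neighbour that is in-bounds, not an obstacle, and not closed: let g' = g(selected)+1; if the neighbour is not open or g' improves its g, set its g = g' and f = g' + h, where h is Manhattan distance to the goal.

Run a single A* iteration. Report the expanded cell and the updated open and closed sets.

step 1: expand (0,4) (f=9, h=5) → closed; open now [(0,5) g=5 f=11, (1,0) g=1 f=9, (1,3) g=4 f=9, (1,4) g=5 f=9]

expanded=(0,4); open=[(0,5) g=5 f=11, (1,0) g=1 f=9, (1,3) g=4 f=9, (1,4) g=5 f=9]; closed=[(0,0), (0,1), (0,2), (0,3), (0,4)]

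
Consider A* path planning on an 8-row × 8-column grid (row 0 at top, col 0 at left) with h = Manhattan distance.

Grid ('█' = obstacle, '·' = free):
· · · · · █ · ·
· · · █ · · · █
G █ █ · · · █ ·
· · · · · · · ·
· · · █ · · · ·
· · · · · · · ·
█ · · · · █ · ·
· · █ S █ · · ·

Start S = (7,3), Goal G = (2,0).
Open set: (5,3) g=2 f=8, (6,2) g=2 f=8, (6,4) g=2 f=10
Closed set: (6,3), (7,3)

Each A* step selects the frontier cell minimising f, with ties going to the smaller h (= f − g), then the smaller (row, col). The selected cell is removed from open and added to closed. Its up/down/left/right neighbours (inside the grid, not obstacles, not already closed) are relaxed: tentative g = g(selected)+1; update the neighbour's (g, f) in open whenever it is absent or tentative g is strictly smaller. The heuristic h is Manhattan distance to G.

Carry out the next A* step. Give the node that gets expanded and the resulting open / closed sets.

expanded=(5,3); open=[(5,2) g=3 f=8, (5,4) g=3 f=10, (6,2) g=2 f=8, (6,4) g=2 f=10]; closed=[(5,3), (6,3), (7,3)]

step 1: expand (5,3) (f=8, h=6) → closed; open now [(5,2) g=3 f=8, (5,4) g=3 f=10, (6,2) g=2 f=8, (6,4) g=2 f=10]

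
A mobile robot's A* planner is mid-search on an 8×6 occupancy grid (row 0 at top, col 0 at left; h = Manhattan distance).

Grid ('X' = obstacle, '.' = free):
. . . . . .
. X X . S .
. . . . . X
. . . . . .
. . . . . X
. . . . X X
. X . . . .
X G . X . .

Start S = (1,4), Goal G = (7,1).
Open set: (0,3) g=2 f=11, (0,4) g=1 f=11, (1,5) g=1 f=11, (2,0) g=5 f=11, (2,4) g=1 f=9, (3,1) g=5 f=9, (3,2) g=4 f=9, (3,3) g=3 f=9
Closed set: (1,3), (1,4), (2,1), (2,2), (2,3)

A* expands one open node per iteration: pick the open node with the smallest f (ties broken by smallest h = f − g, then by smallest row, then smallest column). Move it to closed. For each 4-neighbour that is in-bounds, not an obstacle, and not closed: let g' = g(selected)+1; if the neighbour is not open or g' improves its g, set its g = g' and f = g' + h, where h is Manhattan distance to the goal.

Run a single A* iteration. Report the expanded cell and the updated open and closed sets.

step 1: expand (3,1) (f=9, h=4) → closed; open now [(0,3) g=2 f=11, (0,4) g=1 f=11, (1,5) g=1 f=11, (2,0) g=5 f=11, (2,4) g=1 f=9, (3,0) g=6 f=11, (3,2) g=4 f=9, (3,3) g=3 f=9, (4,1) g=6 f=9]

expanded=(3,1); open=[(0,3) g=2 f=11, (0,4) g=1 f=11, (1,5) g=1 f=11, (2,0) g=5 f=11, (2,4) g=1 f=9, (3,0) g=6 f=11, (3,2) g=4 f=9, (3,3) g=3 f=9, (4,1) g=6 f=9]; closed=[(1,3), (1,4), (2,1), (2,2), (2,3), (3,1)]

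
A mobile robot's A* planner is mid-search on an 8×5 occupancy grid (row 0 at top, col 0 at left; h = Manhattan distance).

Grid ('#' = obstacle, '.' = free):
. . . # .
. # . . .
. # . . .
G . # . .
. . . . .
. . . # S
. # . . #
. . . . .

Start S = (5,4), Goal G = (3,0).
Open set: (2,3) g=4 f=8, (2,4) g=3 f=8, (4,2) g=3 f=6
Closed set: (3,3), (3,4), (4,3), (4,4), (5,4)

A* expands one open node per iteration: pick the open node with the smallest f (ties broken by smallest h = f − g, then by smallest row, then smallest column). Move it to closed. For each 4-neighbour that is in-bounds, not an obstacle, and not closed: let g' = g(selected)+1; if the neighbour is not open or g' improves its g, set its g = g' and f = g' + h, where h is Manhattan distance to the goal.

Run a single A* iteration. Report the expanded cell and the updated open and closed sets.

expanded=(4,2); open=[(2,3) g=4 f=8, (2,4) g=3 f=8, (4,1) g=4 f=6, (5,2) g=4 f=8]; closed=[(3,3), (3,4), (4,2), (4,3), (4,4), (5,4)]

step 1: expand (4,2) (f=6, h=3) → closed; open now [(2,3) g=4 f=8, (2,4) g=3 f=8, (4,1) g=4 f=6, (5,2) g=4 f=8]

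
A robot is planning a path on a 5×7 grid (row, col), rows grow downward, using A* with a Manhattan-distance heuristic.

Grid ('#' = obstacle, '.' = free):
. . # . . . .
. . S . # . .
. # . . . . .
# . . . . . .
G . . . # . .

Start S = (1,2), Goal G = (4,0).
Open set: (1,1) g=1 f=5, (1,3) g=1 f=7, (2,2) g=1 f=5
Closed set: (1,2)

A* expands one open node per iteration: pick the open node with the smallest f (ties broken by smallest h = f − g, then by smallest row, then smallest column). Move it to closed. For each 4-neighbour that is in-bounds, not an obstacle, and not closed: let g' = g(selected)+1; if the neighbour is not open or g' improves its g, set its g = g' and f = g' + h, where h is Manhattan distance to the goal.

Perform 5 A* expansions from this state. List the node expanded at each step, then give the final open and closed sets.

order=[(1,1) → (1,0) → (2,0) → (2,2) → (3,2)]; open=[(0,0) g=3 f=7, (0,1) g=2 f=7, (1,3) g=1 f=7, (2,3) g=2 f=7, (3,1) g=3 f=5, (3,3) g=3 f=7, (4,2) g=3 f=5]; closed=[(1,0), (1,1), (1,2), (2,0), (2,2), (3,2)]

step 1: expand (1,1) (f=5, h=4) → closed; open now [(0,1) g=2 f=7, (1,0) g=2 f=5, (1,3) g=1 f=7, (2,2) g=1 f=5]
step 2: expand (1,0) (f=5, h=3) → closed; open now [(0,0) g=3 f=7, (0,1) g=2 f=7, (1,3) g=1 f=7, (2,0) g=3 f=5, (2,2) g=1 f=5]
step 3: expand (2,0) (f=5, h=2) → closed; open now [(0,0) g=3 f=7, (0,1) g=2 f=7, (1,3) g=1 f=7, (2,2) g=1 f=5]
step 4: expand (2,2) (f=5, h=4) → closed; open now [(0,0) g=3 f=7, (0,1) g=2 f=7, (1,3) g=1 f=7, (2,3) g=2 f=7, (3,2) g=2 f=5]
step 5: expand (3,2) (f=5, h=3) → closed; open now [(0,0) g=3 f=7, (0,1) g=2 f=7, (1,3) g=1 f=7, (2,3) g=2 f=7, (3,1) g=3 f=5, (3,3) g=3 f=7, (4,2) g=3 f=5]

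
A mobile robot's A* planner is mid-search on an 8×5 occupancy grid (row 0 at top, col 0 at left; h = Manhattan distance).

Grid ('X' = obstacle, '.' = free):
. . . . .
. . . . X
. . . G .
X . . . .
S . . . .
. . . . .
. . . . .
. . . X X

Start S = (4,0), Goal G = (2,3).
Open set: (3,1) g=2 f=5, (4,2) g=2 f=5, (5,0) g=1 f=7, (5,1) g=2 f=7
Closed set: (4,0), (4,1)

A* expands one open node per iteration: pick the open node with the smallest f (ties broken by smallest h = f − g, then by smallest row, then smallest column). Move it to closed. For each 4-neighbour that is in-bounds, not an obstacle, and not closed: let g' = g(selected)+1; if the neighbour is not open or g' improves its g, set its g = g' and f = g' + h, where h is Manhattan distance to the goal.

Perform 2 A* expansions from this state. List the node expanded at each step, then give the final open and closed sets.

step 1: expand (3,1) (f=5, h=3) → closed; open now [(2,1) g=3 f=5, (3,2) g=3 f=5, (4,2) g=2 f=5, (5,0) g=1 f=7, (5,1) g=2 f=7]
step 2: expand (2,1) (f=5, h=2) → closed; open now [(1,1) g=4 f=7, (2,0) g=4 f=7, (2,2) g=4 f=5, (3,2) g=3 f=5, (4,2) g=2 f=5, (5,0) g=1 f=7, (5,1) g=2 f=7]

order=[(3,1) → (2,1)]; open=[(1,1) g=4 f=7, (2,0) g=4 f=7, (2,2) g=4 f=5, (3,2) g=3 f=5, (4,2) g=2 f=5, (5,0) g=1 f=7, (5,1) g=2 f=7]; closed=[(2,1), (3,1), (4,0), (4,1)]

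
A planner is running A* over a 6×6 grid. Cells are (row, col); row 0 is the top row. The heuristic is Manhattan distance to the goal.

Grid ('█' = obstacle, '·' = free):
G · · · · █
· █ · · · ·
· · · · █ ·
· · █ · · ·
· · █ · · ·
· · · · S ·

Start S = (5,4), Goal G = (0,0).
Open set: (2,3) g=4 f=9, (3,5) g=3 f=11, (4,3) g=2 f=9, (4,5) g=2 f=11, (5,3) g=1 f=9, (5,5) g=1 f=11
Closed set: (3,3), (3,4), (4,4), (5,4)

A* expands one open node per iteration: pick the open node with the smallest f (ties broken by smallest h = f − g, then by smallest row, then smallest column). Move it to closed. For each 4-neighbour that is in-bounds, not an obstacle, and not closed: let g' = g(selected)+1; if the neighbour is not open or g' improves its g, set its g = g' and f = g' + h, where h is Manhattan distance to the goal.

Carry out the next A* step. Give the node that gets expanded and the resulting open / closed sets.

expanded=(2,3); open=[(1,3) g=5 f=9, (2,2) g=5 f=9, (3,5) g=3 f=11, (4,3) g=2 f=9, (4,5) g=2 f=11, (5,3) g=1 f=9, (5,5) g=1 f=11]; closed=[(2,3), (3,3), (3,4), (4,4), (5,4)]

step 1: expand (2,3) (f=9, h=5) → closed; open now [(1,3) g=5 f=9, (2,2) g=5 f=9, (3,5) g=3 f=11, (4,3) g=2 f=9, (4,5) g=2 f=11, (5,3) g=1 f=9, (5,5) g=1 f=11]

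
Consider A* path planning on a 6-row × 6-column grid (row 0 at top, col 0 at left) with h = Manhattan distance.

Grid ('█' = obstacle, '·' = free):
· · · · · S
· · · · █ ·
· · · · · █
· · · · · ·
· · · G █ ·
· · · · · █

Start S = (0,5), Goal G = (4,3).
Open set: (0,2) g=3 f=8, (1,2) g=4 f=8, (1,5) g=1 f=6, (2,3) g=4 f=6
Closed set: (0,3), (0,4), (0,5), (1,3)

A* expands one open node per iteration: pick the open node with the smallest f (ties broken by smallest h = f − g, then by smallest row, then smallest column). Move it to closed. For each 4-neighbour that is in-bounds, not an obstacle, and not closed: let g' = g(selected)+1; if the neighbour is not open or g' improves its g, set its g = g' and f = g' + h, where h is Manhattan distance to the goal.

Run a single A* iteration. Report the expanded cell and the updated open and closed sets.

step 1: expand (2,3) (f=6, h=2) → closed; open now [(0,2) g=3 f=8, (1,2) g=4 f=8, (1,5) g=1 f=6, (2,2) g=5 f=8, (2,4) g=5 f=8, (3,3) g=5 f=6]

expanded=(2,3); open=[(0,2) g=3 f=8, (1,2) g=4 f=8, (1,5) g=1 f=6, (2,2) g=5 f=8, (2,4) g=5 f=8, (3,3) g=5 f=6]; closed=[(0,3), (0,4), (0,5), (1,3), (2,3)]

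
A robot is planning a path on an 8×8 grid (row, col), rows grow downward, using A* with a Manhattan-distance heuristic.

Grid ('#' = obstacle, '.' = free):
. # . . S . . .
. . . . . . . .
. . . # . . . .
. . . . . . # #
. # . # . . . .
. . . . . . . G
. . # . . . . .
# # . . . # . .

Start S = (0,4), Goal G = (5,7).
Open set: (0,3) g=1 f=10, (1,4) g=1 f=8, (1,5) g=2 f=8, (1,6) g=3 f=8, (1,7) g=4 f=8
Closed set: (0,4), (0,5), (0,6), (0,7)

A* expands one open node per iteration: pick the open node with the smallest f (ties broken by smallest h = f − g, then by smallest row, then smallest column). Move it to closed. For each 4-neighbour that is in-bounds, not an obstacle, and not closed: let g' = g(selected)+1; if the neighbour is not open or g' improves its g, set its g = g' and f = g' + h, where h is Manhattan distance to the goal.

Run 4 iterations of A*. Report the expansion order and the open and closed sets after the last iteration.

step 1: expand (1,7) (f=8, h=4) → closed; open now [(0,3) g=1 f=10, (1,4) g=1 f=8, (1,5) g=2 f=8, (1,6) g=3 f=8, (2,7) g=5 f=8]
step 2: expand (2,7) (f=8, h=3) → closed; open now [(0,3) g=1 f=10, (1,4) g=1 f=8, (1,5) g=2 f=8, (1,6) g=3 f=8, (2,6) g=6 f=10]
step 3: expand (1,6) (f=8, h=5) → closed; open now [(0,3) g=1 f=10, (1,4) g=1 f=8, (1,5) g=2 f=8, (2,6) g=4 f=8]
step 4: expand (2,6) (f=8, h=4) → closed; open now [(0,3) g=1 f=10, (1,4) g=1 f=8, (1,5) g=2 f=8, (2,5) g=5 f=10]

order=[(1,7) → (2,7) → (1,6) → (2,6)]; open=[(0,3) g=1 f=10, (1,4) g=1 f=8, (1,5) g=2 f=8, (2,5) g=5 f=10]; closed=[(0,4), (0,5), (0,6), (0,7), (1,6), (1,7), (2,6), (2,7)]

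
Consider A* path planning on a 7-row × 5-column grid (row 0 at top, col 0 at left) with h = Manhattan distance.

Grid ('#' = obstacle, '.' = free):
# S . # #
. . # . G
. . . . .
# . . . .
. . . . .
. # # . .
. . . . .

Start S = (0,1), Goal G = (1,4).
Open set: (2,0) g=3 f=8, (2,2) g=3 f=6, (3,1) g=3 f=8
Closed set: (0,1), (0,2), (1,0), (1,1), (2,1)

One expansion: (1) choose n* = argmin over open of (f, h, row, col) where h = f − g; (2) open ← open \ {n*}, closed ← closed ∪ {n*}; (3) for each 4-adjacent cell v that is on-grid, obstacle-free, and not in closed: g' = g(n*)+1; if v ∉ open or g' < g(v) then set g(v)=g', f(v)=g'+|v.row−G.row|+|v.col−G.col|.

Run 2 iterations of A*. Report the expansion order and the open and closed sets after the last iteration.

step 1: expand (2,2) (f=6, h=3) → closed; open now [(2,0) g=3 f=8, (2,3) g=4 f=6, (3,1) g=3 f=8, (3,2) g=4 f=8]
step 2: expand (2,3) (f=6, h=2) → closed; open now [(1,3) g=5 f=6, (2,0) g=3 f=8, (2,4) g=5 f=6, (3,1) g=3 f=8, (3,2) g=4 f=8, (3,3) g=5 f=8]

order=[(2,2) → (2,3)]; open=[(1,3) g=5 f=6, (2,0) g=3 f=8, (2,4) g=5 f=6, (3,1) g=3 f=8, (3,2) g=4 f=8, (3,3) g=5 f=8]; closed=[(0,1), (0,2), (1,0), (1,1), (2,1), (2,2), (2,3)]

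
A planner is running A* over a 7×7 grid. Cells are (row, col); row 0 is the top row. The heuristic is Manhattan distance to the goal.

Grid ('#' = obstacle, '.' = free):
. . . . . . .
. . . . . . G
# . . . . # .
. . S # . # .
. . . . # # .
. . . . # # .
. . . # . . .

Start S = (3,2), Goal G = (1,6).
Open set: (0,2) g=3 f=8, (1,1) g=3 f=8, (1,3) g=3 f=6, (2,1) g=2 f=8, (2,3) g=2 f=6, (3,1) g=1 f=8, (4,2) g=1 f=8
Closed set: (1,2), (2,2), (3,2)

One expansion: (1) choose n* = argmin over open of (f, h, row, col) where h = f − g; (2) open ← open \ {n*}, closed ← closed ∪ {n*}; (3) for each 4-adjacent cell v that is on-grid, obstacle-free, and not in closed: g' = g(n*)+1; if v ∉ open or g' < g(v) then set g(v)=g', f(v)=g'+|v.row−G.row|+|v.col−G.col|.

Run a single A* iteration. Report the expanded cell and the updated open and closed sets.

step 1: expand (1,3) (f=6, h=3) → closed; open now [(0,2) g=3 f=8, (0,3) g=4 f=8, (1,1) g=3 f=8, (1,4) g=4 f=6, (2,1) g=2 f=8, (2,3) g=2 f=6, (3,1) g=1 f=8, (4,2) g=1 f=8]

expanded=(1,3); open=[(0,2) g=3 f=8, (0,3) g=4 f=8, (1,1) g=3 f=8, (1,4) g=4 f=6, (2,1) g=2 f=8, (2,3) g=2 f=6, (3,1) g=1 f=8, (4,2) g=1 f=8]; closed=[(1,2), (1,3), (2,2), (3,2)]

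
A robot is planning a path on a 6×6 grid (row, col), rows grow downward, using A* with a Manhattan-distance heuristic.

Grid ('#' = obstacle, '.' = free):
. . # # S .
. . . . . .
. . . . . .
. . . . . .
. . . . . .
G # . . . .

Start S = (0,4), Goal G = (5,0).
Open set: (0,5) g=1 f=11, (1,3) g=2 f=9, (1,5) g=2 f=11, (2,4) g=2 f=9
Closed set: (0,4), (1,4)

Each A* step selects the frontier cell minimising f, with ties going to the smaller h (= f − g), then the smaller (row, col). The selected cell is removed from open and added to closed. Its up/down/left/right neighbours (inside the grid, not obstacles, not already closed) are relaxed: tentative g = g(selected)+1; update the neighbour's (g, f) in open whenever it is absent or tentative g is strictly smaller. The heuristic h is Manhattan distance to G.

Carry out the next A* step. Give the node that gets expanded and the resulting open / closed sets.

step 1: expand (1,3) (f=9, h=7) → closed; open now [(0,5) g=1 f=11, (1,2) g=3 f=9, (1,5) g=2 f=11, (2,3) g=3 f=9, (2,4) g=2 f=9]

expanded=(1,3); open=[(0,5) g=1 f=11, (1,2) g=3 f=9, (1,5) g=2 f=11, (2,3) g=3 f=9, (2,4) g=2 f=9]; closed=[(0,4), (1,3), (1,4)]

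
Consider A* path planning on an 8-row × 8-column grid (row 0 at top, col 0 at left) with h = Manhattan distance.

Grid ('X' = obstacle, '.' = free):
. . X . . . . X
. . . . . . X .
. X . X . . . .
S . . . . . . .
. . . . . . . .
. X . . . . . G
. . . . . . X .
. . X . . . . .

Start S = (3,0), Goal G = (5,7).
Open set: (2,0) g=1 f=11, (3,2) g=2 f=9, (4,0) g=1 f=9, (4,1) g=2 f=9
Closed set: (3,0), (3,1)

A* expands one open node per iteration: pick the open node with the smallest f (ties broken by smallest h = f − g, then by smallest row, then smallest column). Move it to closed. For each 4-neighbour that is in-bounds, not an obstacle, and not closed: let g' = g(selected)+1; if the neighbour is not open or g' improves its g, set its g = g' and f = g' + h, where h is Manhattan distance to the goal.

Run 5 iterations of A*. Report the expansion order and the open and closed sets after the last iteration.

order=[(3,2) → (3,3) → (3,4) → (3,5) → (3,6)]; open=[(2,0) g=1 f=11, (2,2) g=3 f=11, (2,4) g=5 f=11, (2,5) g=6 f=11, (2,6) g=7 f=11, (3,7) g=7 f=9, (4,0) g=1 f=9, (4,1) g=2 f=9, (4,2) g=3 f=9, (4,3) g=4 f=9, (4,4) g=5 f=9, (4,5) g=6 f=9, (4,6) g=7 f=9]; closed=[(3,0), (3,1), (3,2), (3,3), (3,4), (3,5), (3,6)]

step 1: expand (3,2) (f=9, h=7) → closed; open now [(2,0) g=1 f=11, (2,2) g=3 f=11, (3,3) g=3 f=9, (4,0) g=1 f=9, (4,1) g=2 f=9, (4,2) g=3 f=9]
step 2: expand (3,3) (f=9, h=6) → closed; open now [(2,0) g=1 f=11, (2,2) g=3 f=11, (3,4) g=4 f=9, (4,0) g=1 f=9, (4,1) g=2 f=9, (4,2) g=3 f=9, (4,3) g=4 f=9]
step 3: expand (3,4) (f=9, h=5) → closed; open now [(2,0) g=1 f=11, (2,2) g=3 f=11, (2,4) g=5 f=11, (3,5) g=5 f=9, (4,0) g=1 f=9, (4,1) g=2 f=9, (4,2) g=3 f=9, (4,3) g=4 f=9, (4,4) g=5 f=9]
step 4: expand (3,5) (f=9, h=4) → closed; open now [(2,0) g=1 f=11, (2,2) g=3 f=11, (2,4) g=5 f=11, (2,5) g=6 f=11, (3,6) g=6 f=9, (4,0) g=1 f=9, (4,1) g=2 f=9, (4,2) g=3 f=9, (4,3) g=4 f=9, (4,4) g=5 f=9, (4,5) g=6 f=9]
step 5: expand (3,6) (f=9, h=3) → closed; open now [(2,0) g=1 f=11, (2,2) g=3 f=11, (2,4) g=5 f=11, (2,5) g=6 f=11, (2,6) g=7 f=11, (3,7) g=7 f=9, (4,0) g=1 f=9, (4,1) g=2 f=9, (4,2) g=3 f=9, (4,3) g=4 f=9, (4,4) g=5 f=9, (4,5) g=6 f=9, (4,6) g=7 f=9]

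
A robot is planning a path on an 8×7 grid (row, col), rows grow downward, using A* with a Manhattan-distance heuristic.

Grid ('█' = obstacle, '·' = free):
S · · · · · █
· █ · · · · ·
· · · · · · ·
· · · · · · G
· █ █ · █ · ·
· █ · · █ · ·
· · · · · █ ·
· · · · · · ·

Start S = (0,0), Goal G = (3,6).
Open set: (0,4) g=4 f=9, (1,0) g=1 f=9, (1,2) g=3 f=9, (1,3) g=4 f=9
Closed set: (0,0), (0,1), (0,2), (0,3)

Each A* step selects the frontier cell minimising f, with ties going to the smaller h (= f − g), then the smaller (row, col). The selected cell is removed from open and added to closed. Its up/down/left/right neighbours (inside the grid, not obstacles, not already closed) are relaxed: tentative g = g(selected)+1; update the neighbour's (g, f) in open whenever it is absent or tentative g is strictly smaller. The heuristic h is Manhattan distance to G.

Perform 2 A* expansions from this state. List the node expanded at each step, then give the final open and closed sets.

order=[(0,4) → (0,5)]; open=[(1,0) g=1 f=9, (1,2) g=3 f=9, (1,3) g=4 f=9, (1,4) g=5 f=9, (1,5) g=6 f=9]; closed=[(0,0), (0,1), (0,2), (0,3), (0,4), (0,5)]

step 1: expand (0,4) (f=9, h=5) → closed; open now [(0,5) g=5 f=9, (1,0) g=1 f=9, (1,2) g=3 f=9, (1,3) g=4 f=9, (1,4) g=5 f=9]
step 2: expand (0,5) (f=9, h=4) → closed; open now [(1,0) g=1 f=9, (1,2) g=3 f=9, (1,3) g=4 f=9, (1,4) g=5 f=9, (1,5) g=6 f=9]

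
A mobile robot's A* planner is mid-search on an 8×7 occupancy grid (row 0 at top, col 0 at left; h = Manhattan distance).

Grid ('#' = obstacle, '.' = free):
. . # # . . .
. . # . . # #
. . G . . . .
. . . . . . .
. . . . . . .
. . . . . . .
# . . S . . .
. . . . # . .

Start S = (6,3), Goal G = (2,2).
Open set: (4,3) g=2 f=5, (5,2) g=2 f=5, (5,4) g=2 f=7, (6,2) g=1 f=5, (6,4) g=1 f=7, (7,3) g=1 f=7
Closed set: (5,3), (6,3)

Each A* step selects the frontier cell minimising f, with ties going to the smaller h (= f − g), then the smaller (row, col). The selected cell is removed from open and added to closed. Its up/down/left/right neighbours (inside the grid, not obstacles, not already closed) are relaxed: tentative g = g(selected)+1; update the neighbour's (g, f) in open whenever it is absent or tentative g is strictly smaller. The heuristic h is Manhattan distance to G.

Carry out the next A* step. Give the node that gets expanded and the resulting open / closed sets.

expanded=(4,3); open=[(3,3) g=3 f=5, (4,2) g=3 f=5, (4,4) g=3 f=7, (5,2) g=2 f=5, (5,4) g=2 f=7, (6,2) g=1 f=5, (6,4) g=1 f=7, (7,3) g=1 f=7]; closed=[(4,3), (5,3), (6,3)]

step 1: expand (4,3) (f=5, h=3) → closed; open now [(3,3) g=3 f=5, (4,2) g=3 f=5, (4,4) g=3 f=7, (5,2) g=2 f=5, (5,4) g=2 f=7, (6,2) g=1 f=5, (6,4) g=1 f=7, (7,3) g=1 f=7]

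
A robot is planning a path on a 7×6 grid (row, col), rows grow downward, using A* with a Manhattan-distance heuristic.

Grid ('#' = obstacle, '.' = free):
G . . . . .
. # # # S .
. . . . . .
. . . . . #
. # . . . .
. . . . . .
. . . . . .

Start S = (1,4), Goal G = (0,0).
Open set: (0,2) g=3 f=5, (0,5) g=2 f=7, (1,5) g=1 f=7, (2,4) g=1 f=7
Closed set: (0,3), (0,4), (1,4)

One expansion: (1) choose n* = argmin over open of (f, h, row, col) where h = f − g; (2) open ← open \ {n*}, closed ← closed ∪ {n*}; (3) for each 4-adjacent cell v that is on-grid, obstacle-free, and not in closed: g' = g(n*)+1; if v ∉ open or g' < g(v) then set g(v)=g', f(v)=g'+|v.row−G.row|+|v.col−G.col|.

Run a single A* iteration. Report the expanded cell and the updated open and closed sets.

step 1: expand (0,2) (f=5, h=2) → closed; open now [(0,1) g=4 f=5, (0,5) g=2 f=7, (1,5) g=1 f=7, (2,4) g=1 f=7]

expanded=(0,2); open=[(0,1) g=4 f=5, (0,5) g=2 f=7, (1,5) g=1 f=7, (2,4) g=1 f=7]; closed=[(0,2), (0,3), (0,4), (1,4)]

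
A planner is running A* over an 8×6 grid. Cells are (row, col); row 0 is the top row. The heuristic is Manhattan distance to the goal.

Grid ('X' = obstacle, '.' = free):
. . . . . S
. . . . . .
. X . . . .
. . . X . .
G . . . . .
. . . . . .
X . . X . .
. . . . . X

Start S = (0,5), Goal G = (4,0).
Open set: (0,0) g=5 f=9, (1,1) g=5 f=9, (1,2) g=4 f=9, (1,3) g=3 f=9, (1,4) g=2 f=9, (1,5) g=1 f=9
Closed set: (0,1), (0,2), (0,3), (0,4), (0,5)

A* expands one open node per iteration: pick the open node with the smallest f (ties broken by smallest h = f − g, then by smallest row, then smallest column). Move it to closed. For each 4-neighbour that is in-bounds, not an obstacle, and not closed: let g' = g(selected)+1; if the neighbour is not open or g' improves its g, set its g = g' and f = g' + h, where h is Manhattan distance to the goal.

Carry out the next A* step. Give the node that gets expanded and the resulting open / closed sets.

expanded=(0,0); open=[(1,0) g=6 f=9, (1,1) g=5 f=9, (1,2) g=4 f=9, (1,3) g=3 f=9, (1,4) g=2 f=9, (1,5) g=1 f=9]; closed=[(0,0), (0,1), (0,2), (0,3), (0,4), (0,5)]

step 1: expand (0,0) (f=9, h=4) → closed; open now [(1,0) g=6 f=9, (1,1) g=5 f=9, (1,2) g=4 f=9, (1,3) g=3 f=9, (1,4) g=2 f=9, (1,5) g=1 f=9]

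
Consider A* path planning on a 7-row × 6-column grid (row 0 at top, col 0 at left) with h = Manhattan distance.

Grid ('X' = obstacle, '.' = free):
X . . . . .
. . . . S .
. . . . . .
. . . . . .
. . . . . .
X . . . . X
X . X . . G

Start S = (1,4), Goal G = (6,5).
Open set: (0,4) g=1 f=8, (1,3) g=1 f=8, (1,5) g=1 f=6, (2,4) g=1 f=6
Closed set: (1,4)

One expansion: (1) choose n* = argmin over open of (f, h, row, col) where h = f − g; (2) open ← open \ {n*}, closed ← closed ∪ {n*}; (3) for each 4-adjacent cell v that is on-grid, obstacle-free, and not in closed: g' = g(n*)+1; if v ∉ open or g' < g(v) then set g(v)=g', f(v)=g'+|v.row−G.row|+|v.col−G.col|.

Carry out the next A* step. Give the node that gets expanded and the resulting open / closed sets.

step 1: expand (1,5) (f=6, h=5) → closed; open now [(0,4) g=1 f=8, (0,5) g=2 f=8, (1,3) g=1 f=8, (2,4) g=1 f=6, (2,5) g=2 f=6]

expanded=(1,5); open=[(0,4) g=1 f=8, (0,5) g=2 f=8, (1,3) g=1 f=8, (2,4) g=1 f=6, (2,5) g=2 f=6]; closed=[(1,4), (1,5)]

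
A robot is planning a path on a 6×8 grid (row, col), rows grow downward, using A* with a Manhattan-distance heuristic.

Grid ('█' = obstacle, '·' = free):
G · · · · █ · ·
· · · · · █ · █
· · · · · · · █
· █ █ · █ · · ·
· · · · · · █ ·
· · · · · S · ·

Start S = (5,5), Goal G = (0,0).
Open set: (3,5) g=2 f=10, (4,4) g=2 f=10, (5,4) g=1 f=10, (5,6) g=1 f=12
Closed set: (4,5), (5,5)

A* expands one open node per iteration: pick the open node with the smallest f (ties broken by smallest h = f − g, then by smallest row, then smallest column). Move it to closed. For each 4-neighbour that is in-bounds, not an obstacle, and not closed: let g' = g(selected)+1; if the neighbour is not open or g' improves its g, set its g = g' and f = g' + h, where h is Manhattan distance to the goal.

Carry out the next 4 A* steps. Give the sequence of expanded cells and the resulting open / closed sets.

step 1: expand (3,5) (f=10, h=8) → closed; open now [(2,5) g=3 f=10, (3,6) g=3 f=12, (4,4) g=2 f=10, (5,4) g=1 f=10, (5,6) g=1 f=12]
step 2: expand (2,5) (f=10, h=7) → closed; open now [(2,4) g=4 f=10, (2,6) g=4 f=12, (3,6) g=3 f=12, (4,4) g=2 f=10, (5,4) g=1 f=10, (5,6) g=1 f=12]
step 3: expand (2,4) (f=10, h=6) → closed; open now [(1,4) g=5 f=10, (2,3) g=5 f=10, (2,6) g=4 f=12, (3,6) g=3 f=12, (4,4) g=2 f=10, (5,4) g=1 f=10, (5,6) g=1 f=12]
step 4: expand (1,4) (f=10, h=5) → closed; open now [(0,4) g=6 f=10, (1,3) g=6 f=10, (2,3) g=5 f=10, (2,6) g=4 f=12, (3,6) g=3 f=12, (4,4) g=2 f=10, (5,4) g=1 f=10, (5,6) g=1 f=12]

order=[(3,5) → (2,5) → (2,4) → (1,4)]; open=[(0,4) g=6 f=10, (1,3) g=6 f=10, (2,3) g=5 f=10, (2,6) g=4 f=12, (3,6) g=3 f=12, (4,4) g=2 f=10, (5,4) g=1 f=10, (5,6) g=1 f=12]; closed=[(1,4), (2,4), (2,5), (3,5), (4,5), (5,5)]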